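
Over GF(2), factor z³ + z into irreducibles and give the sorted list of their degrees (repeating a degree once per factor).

Write f(z) = z³ + z.
Roots in GF(2): f(0) = 0 → root; f(1) = 0 → root.
Linear factors from roots: (z), (z + 1).
Complete factorization: f(z) = (z)·(z + 1)^2.
Factor degrees with multiplicity: 1 + 1 + 1 = 3.

1, 1, 1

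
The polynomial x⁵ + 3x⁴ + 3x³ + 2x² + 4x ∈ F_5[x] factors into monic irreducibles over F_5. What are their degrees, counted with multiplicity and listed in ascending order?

Write g(x) = x⁵ + 3x⁴ + 3x³ + 2x² + 4x.
Roots in F_5: g(0) = 0 → root; g(1) = 3; g(2) = 0 → root; g(3) = 2; g(4) = 2.
Linear factors from roots: (x), (x + 3).
Complete factorization: g(x) = (x)·(x + 3)·(x³ + 3x + 3).
Factor degrees with multiplicity: 1 + 1 + 3 = 5.

1, 1, 3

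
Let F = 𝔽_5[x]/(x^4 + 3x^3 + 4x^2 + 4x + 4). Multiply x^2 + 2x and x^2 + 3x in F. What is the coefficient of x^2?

2

Multiply in 𝔽_5[x]: (x^2 + 2x)·(x^2 + 3x) = x^4 + x^2.
Reduce using x^4 ≡ 2x^3 + x^2 + x + 1 (mod x^4 + 3x^3 + 4x^2 + 4x + 4).
Reduced: 2x^3 + 2x^2 + x + 1.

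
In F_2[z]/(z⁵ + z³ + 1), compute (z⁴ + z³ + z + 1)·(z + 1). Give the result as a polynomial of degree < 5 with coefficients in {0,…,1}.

Multiply in F_2[z]: (z⁴ + z³ + z + 1)·(z + 1) = z⁵ + z³ + z² + 1.
Reduce using z⁵ ≡ z³ + 1 (mod z⁵ + z³ + 1).
Reduced: z².

z^2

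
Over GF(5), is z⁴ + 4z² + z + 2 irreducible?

Yes

Write m(z) = z⁴ + 4z² + z + 2.
Check for roots in GF(5): m(0) = 2; m(1) = 3; m(2) = 1; m(3) = 2; m(4) = 1.
No roots, so no linear factors.
Degree-2 irreducible divisors: test the 10 monic irreducibles of degree 2 over GF(5).
None of them divide m (all give nonzero remainder).
No irreducible factor of degree ≤ 2 exists, so m is irreducible over GF(5).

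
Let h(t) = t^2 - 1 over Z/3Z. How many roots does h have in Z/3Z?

2

Evaluate at each of the 3 elements of Z/3Z:
h(0) = 2; h(1) = 0 → root; h(2) = 0 → root.
Roots: {1, 2}.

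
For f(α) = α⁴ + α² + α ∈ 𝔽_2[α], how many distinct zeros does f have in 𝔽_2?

Evaluate at each of the 2 elements of 𝔽_2:
f(0) = 0 → root; f(1) = 1.
Roots: {0}.

1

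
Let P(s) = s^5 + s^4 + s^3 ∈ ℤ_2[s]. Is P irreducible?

No

Check for roots in ℤ_2: P(0) = 0 → root; P(1) = 1.
P(0) = 0, so (s) divides P(s); P is reducible.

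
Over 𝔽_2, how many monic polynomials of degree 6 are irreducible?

9

The number of monic irreducibles of degree 6 over GF(2) is (1/6)·Σ_{d∣6} μ(6/d) 2^d.
Divisors of 6: 1, 2, 3, 6; μ(6/d) for each: 1, -1, -1, 1.
Σ = 2^1 − 2^2 − 2^3 + 2^6 = 54.
N = 54/6 = 9.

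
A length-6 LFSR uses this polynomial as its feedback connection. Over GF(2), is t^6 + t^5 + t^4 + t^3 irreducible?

Write P(t) = t^6 + t^5 + t^4 + t^3.
Check for roots in GF(2): P(0) = 0 → root; P(1) = 0 → root.
P(0) = 0, so (t) divides P(t); P is reducible.

No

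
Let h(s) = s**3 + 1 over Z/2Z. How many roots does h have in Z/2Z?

Evaluate at each of the 2 elements of Z/2Z:
h(0) = 1; h(1) = 0 → root.
Roots: {1}.

1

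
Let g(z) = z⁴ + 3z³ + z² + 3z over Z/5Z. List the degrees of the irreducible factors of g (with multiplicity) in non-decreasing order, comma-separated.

Roots in Z/5Z: g(0) = 0 → root; g(1) = 3; g(2) = 0 → root; g(3) = 0 → root; g(4) = 1.
Linear factors from roots: (z), (z + 3), (z + 2).
Complete factorization: g(z) = (z)·(z + 2)·(z + 3)^2.
Factor degrees with multiplicity: 1 + 1 + 1 + 1 = 4.

1, 1, 1, 1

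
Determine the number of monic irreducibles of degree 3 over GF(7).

Gauss's count: N_{7}(3) = (1/3) Σ_{d|3} μ(3/d)·7^d.
Divisors of 3: 1, 3; μ(3/d) for each: -1, 1.
Σ = − 7^1 + 7^3 = 336.
N = 336/3 = 112.

112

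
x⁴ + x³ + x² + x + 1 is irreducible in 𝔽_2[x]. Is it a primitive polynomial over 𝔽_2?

No

Write f(x) = x⁴ + x³ + x² + x + 1.
|GF(2^4)^×| = 2^4 − 1 = 15. Prime factorization: 15 = 3·5.
f is primitive ⇔ x has order 15 in GF(2)[x]/(f), i.e. x^(15/q) ≠ 1 for each prime q | 15.
x^(5) mod f = 1
x^(3) mod f = x³.
Since x^(5) = 1, the order of x divides 5 < 15; not primitive.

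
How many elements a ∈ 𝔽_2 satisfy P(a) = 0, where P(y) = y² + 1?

Evaluate at each of the 2 elements of 𝔽_2:
P(0) = 1; P(1) = 0 → root.
Roots: {1}.

1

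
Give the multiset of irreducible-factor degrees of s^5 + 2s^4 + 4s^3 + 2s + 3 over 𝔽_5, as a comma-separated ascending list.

5

Write g(s) = s^5 + 2s^4 + 4s^3 + 2s + 3.
Roots in 𝔽_5: g(0) = 3; g(1) = 2; g(2) = 3; g(3) = 2; g(4) = 3.
Complete factorization: g(s) = (s^5 + 2s^4 + 4s^3 + 2s + 3).
Factor degrees with multiplicity: 5 = 5.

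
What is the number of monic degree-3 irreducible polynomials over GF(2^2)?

20

x^(4^3) − x is the product of all monic irreducibles of degree dividing 3; Möbius inversion gives N = (1/3) Σ μ(3/d)·4^d.
Divisors of 3: 1, 3; μ(3/d) for each: -1, 1.
Σ = − 4^1 + 4^3 = 60.
N = 60/3 = 20.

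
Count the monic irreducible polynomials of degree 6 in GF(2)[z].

9

The number of monic irreducibles of degree 6 over GF(2) is (1/6)·Σ_{d∣6} μ(6/d) 2^d.
Divisors of 6: 1, 2, 3, 6; μ(6/d) for each: 1, -1, -1, 1.
Σ = 2^1 − 2^2 − 2^3 + 2^6 = 54.
N = 54/6 = 9.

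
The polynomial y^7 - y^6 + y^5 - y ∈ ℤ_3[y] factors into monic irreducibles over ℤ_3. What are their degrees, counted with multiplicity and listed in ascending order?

Write g(y) = y^7 - y^6 + y^5 - y.
Roots in ℤ_3: g(0) = 0 → root; g(1) = 0 → root; g(2) = 1.
Linear factors from roots: (y), (y - 1).
Complete factorization: g(y) = (y)·(y - 1)·(y^2 - y - 1)·(y^3 + y^2 - 1).
Factor degrees with multiplicity: 1 + 1 + 2 + 3 = 7.

1, 1, 2, 3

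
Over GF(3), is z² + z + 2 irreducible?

Yes

Write g(z) = z² + z + 2.
Check for roots in GF(3): g(0) = 2; g(1) = 1; g(2) = 2.
No roots. A degree-2 polynomial over a field with no linear factor is irreducible.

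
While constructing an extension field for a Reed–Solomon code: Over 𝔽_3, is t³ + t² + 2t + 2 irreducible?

Write m(t) = t³ + t² + 2t + 2.
Check for roots in 𝔽_3: m(0) = 2; m(1) = 0 → root; m(2) = 0 → root.
m(1) = 0, so (t − 1) divides m(t); m is reducible.

No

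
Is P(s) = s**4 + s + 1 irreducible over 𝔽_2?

Yes

Check for roots in 𝔽_2: P(0) = 1; P(1) = 1.
No roots, so no linear factors.
Monic irreducibles of degree 2 over GF(2): s**2 + s + 1.
None of them divide P (all give nonzero remainder).
No irreducible factor of degree ≤ 2 exists, so P is irreducible over GF(2).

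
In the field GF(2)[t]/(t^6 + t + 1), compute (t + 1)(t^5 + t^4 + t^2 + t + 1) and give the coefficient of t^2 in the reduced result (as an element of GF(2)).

0

Multiply in GF(2)[t]: (t + 1)·(t^5 + t^4 + t^2 + t + 1) = t^6 + t^4 + t^3 + 1.
Reduce using t^6 ≡ t + 1 (mod t^6 + t + 1).
Reduced: t^4 + t^3 + t.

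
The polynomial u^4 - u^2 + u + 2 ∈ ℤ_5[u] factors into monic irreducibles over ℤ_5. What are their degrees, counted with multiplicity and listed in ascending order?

Write g(u) = u^4 - u^2 + u + 2.
Roots in ℤ_5: g(0) = 2; g(1) = 3; g(2) = 1; g(3) = 2; g(4) = 1.
Complete factorization: g(u) = (u^4 - u^2 + u + 2).
Factor degrees with multiplicity: 4 = 4.

4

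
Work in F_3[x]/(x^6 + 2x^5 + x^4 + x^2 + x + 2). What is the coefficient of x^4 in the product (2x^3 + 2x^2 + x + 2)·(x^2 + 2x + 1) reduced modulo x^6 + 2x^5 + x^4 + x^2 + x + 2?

Multiply in F_3[x]: (2x^3 + 2x^2 + x + 2)·(x^2 + 2x + 1) = 2x^5 + x^3 + 2x + 2.
Reduced: 2x^5 + x^3 + 2x + 2.

0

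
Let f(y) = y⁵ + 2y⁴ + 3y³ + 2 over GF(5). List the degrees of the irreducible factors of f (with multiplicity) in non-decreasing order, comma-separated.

Roots in GF(5): f(0) = 2; f(1) = 3; f(2) = 0 → root; f(3) = 3; f(4) = 0 → root.
Linear factors from roots: (y + 3), (y + 1).
Complete factorization: f(y) = (y + 1)·(y + 3)^2·(y² + 3).
Factor degrees with multiplicity: 1 + 1 + 1 + 2 = 5.

1, 1, 1, 2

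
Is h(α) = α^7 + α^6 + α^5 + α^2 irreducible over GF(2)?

Check for roots in GF(2): h(0) = 0 → root; h(1) = 0 → root.
h(0) = 0, so (α) divides h(α); h is reducible.

No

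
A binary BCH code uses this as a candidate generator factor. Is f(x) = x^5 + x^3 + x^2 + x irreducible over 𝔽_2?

Check for roots in 𝔽_2: f(0) = 0 → root; f(1) = 0 → root.
f(0) = 0, so (x) divides f(x); f is reducible.

No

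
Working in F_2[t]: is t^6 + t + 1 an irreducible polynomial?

Write m(t) = t^6 + t + 1.
Check for roots in F_2: m(0) = 1; m(1) = 1.
No roots, so no linear factors.
Monic irreducibles of degree 2 over GF(2): t^2 + t + 1.
None of them divide m (all give nonzero remainder).
Monic irreducibles of degree 3 over GF(2): t^3 + t + 1, t^3 + t^2 + 1.
None of them divide m (all give nonzero remainder).
No irreducible factor of degree ≤ 3 exists, so m is irreducible over GF(2).

Yes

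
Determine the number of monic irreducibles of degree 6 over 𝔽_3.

Gauss's count: N_{3}(6) = (1/6) Σ_{d|6} μ(6/d)·3^d.
Divisors of 6: 1, 2, 3, 6; μ(6/d) for each: 1, -1, -1, 1.
Σ = 3^1 − 3^2 − 3^3 + 3^6 = 696.
N = 696/6 = 116.

116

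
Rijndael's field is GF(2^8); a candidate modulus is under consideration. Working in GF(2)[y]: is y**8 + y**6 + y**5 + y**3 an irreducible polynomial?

Write f(y) = y**8 + y**6 + y**5 + y**3.
Check for roots in GF(2): f(0) = 0 → root; f(1) = 0 → root.
f(0) = 0, so (y) divides f(y); f is reducible.

No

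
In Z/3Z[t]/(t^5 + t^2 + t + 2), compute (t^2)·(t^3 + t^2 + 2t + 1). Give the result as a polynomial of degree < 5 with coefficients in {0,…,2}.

Multiply in Z/3Z[t]: (t^2)·(t^3 + t^2 + 2t + 1) = t^5 + t^4 + 2t^3 + t^2.
Reduce using t^5 ≡ 2t^2 + 2t + 1 (mod t^5 + t^2 + t + 2).
Reduced: t^4 + 2t^3 + 2t + 1.

t^4 + 2t^3 + 2t + 1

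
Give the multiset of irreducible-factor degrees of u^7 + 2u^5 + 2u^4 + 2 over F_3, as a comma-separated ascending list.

7

Write f(u) = u^7 + 2u^5 + 2u^4 + 2.
Roots in F_3: f(0) = 2; f(1) = 1; f(2) = 1.
Complete factorization: f(u) = (u^7 + 2u^5 + 2u^4 + 2).
Factor degrees with multiplicity: 7 = 7.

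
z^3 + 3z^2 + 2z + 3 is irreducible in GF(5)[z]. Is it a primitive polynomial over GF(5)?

Yes

Write f(z) = z^3 + 3z^2 + 2z + 3.
|GF(5^3)^×| = 5^3 − 1 = 124. Prime factorization: 124 = 2^2·31.
f is primitive ⇔ z has order 124 in GF(5)[z]/(f), i.e. z^(124/q) ≠ 1 for each prime q | 124.
z^(62) mod f = 4.
z^(4) mod f = 2z^2 + 3z + 4.
None equal 1, so z has full order 124; f is primitive.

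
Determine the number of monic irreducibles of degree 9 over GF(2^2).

Gauss's count: N_{4}(9) = (1/9) Σ_{d|9} μ(9/d)·4^d.
Divisors of 9: 1, 3, 9; μ(9/d) for each: 0, -1, 1.
Σ = − 4^3 + 4^9 = 262080.
N = 262080/9 = 29120.

29120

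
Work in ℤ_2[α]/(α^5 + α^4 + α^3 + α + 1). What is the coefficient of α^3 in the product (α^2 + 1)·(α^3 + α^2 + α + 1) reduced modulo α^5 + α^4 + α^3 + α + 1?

Multiply in ℤ_2[α]: (α^2 + 1)·(α^3 + α^2 + α + 1) = α^5 + α^4 + α + 1.
Reduce using α^5 ≡ α^4 + α^3 + α + 1 (mod α^5 + α^4 + α^3 + α + 1).
Reduced: α^3.

1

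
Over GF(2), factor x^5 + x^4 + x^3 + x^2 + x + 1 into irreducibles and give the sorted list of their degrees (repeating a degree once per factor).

Write h(x) = x^5 + x^4 + x^3 + x^2 + x + 1.
Roots in GF(2): h(0) = 1; h(1) = 0 → root.
Linear factors from roots: (x + 1).
Complete factorization: h(x) = (x + 1)·(x^2 + x + 1)^2.
Factor degrees with multiplicity: 1 + 2 + 2 = 5.

1, 2, 2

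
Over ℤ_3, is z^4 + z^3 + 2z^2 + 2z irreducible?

Write P(z) = z^4 + z^3 + 2z^2 + 2z.
Check for roots in ℤ_3: P(0) = 0 → root; P(1) = 0 → root; P(2) = 0 → root.
P(0) = 0, so (z) divides P(z); P is reducible.

No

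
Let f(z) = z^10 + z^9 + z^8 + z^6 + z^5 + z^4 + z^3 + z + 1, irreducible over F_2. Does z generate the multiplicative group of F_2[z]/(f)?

|GF(2^10)^×| = 2^10 − 1 = 1023. Prime factorization: 1023 = 3·11·31.
f is primitive ⇔ z has order 1023 in GF(2)[z]/(f), i.e. z^(1023/q) ≠ 1 for each prime q | 1023.
z^(341) mod f = 1
z^(93) mod f = z^9 + z^8 + z^6 + z^2 + 1.
z^(33) mod f = z^9 + z^6 + z^5 + z^4 + z.
Since z^(341) = 1, the order of z divides 341 < 1023; not primitive.

No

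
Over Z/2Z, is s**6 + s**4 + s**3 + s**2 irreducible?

No

Write m(s) = s**6 + s**4 + s**3 + s**2.
Check for roots in Z/2Z: m(0) = 0 → root; m(1) = 0 → root.
m(0) = 0, so (s) divides m(s); m is reducible.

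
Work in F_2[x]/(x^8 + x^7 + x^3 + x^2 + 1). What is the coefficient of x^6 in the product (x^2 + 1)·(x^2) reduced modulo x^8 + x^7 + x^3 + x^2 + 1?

0

Multiply in F_2[x]: (x^2 + 1)·(x^2) = x^4 + x^2.
Reduced: x^4 + x^2.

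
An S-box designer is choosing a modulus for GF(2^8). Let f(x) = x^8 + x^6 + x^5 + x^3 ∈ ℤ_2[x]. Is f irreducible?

Check for roots in ℤ_2: f(0) = 0 → root; f(1) = 0 → root.
f(0) = 0, so (x) divides f(x); f is reducible.

No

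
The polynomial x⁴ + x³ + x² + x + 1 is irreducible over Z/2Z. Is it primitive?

Write f(x) = x⁴ + x³ + x² + x + 1.
|GF(2^4)^×| = 2^4 − 1 = 15. Prime factorization: 15 = 3·5.
f is primitive ⇔ x has order 15 in GF(2)[x]/(f), i.e. x^(15/q) ≠ 1 for each prime q | 15.
x^(5) mod f = 1
x^(3) mod f = x³.
Since x^(5) = 1, the order of x divides 5 < 15; not primitive.

No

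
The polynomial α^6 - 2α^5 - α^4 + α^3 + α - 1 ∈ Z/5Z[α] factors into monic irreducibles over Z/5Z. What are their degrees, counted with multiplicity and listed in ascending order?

Write h(α) = α^6 - 2α^5 - α^4 + α^3 + α - 1.
Roots in Z/5Z: h(0) = 4; h(1) = 4; h(2) = 3; h(3) = 1; h(4) = 4.
Complete factorization: h(α) = (α^2 + 2α - 2)·(α^2 + 2α - 1)·(α^2 - α + 2).
Factor degrees with multiplicity: 2 + 2 + 2 = 6.

2, 2, 2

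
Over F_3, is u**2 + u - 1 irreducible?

Yes

Write g(u) = u**2 + u - 1.
Check for roots in F_3: g(0) = 2; g(1) = 1; g(2) = 2.
No roots. A degree-2 polynomial over a field with no linear factor is irreducible.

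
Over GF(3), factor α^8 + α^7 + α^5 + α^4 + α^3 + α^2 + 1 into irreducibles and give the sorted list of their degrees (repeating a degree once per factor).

8

Write g(α) = α^8 + α^7 + α^5 + α^4 + α^3 + α^2 + 1.
Roots in GF(3): g(0) = 1; g(1) = 1; g(2) = 1.
Complete factorization: g(α) = (α^8 + α^7 + α^5 + α^4 + α^3 + α^2 + 1).
Factor degrees with multiplicity: 8 = 8.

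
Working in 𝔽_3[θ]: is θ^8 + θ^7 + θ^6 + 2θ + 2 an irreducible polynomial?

Write m(θ) = θ^8 + θ^7 + θ^6 + 2θ + 2.
Check for roots in 𝔽_3: m(0) = 2; m(1) = 1; m(2) = 1.
No roots, so no linear factors.
Monic irreducibles of degree 2 over GF(3): θ^2 + 1, θ^2 + θ + 2, θ^2 + 2θ + 2.
None of them divide m (all give nonzero remainder).
Degree-3 irreducible divisors: test the 8 monic irreducibles of degree 3 over GF(3).
None of them divide m (all give nonzero remainder).
Degree-4 irreducible divisors: test the 18 monic irreducibles of degree 4 over GF(3).
None of them divide m (all give nonzero remainder).
No irreducible factor of degree ≤ 4 exists, so m is irreducible over GF(3).

Yes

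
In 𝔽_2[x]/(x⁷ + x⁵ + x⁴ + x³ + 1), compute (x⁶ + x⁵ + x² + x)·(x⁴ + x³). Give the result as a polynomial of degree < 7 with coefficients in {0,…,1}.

x^5 + 1

Multiply in 𝔽_2[x]: (x⁶ + x⁵ + x² + x)·(x⁴ + x³) = x¹⁰ + x⁸ + x⁶ + x⁴.
Reduce using x⁷ ≡ x⁵ + x⁴ + x³ + 1 (mod x⁷ + x⁵ + x⁴ + x³ + 1).
Reduced: x⁵ + 1.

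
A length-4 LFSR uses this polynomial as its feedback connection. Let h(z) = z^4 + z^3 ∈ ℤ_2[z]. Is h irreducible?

No

Check for roots in ℤ_2: h(0) = 0 → root; h(1) = 0 → root.
h(0) = 0, so (z) divides h(z); h is reducible.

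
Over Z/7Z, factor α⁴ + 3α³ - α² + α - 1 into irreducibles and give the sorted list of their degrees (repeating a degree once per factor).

Write h(α) = α⁴ + 3α³ - α² + α - 1.
Complete factorization: h(α) = (α⁴ + 3α³ - α² + α - 1).
Factor degrees with multiplicity: 4 = 4.

4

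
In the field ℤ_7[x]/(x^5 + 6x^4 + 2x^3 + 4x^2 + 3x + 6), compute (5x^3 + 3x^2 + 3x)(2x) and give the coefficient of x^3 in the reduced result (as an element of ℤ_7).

6

Multiply in ℤ_7[x]: (5x^3 + 3x^2 + 3x)·(2x) = 3x^4 + 6x^3 + 6x^2.
Reduced: 3x^4 + 6x^3 + 6x^2.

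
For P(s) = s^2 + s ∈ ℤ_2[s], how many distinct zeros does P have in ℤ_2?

Evaluate at each of the 2 elements of ℤ_2:
P(0) = 0 → root; P(1) = 0 → root.
Roots: {0, 1}.

2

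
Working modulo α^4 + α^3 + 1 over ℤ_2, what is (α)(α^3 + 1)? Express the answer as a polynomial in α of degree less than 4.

Multiply in ℤ_2[α]: (α)·(α^3 + 1) = α^4 + α.
Reduce using α^4 ≡ α^3 + 1 (mod α^4 + α^3 + 1).
Reduced: α^3 + α + 1.

α^3 + α + 1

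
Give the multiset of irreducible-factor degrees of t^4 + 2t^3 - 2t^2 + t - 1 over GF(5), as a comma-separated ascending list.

Write g(t) = t^4 + 2t^3 - 2t^2 + t - 1.
Roots in GF(5): g(0) = 4; g(1) = 1; g(2) = 0 → root; g(3) = 4; g(4) = 0 → root.
Linear factors from roots: (t - 2), (t + 1).
Complete factorization: g(t) = (t + 1)·(t - 2)·(t^2 - 2t - 2).
Factor degrees with multiplicity: 1 + 1 + 2 = 4.

1, 1, 2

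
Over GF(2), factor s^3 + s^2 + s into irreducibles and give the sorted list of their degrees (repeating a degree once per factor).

1, 2

Write h(s) = s^3 + s^2 + s.
Roots in GF(2): h(0) = 0 → root; h(1) = 1.
Linear factors from roots: (s).
Complete factorization: h(s) = (s)·(s^2 + s + 1).
Factor degrees with multiplicity: 1 + 2 = 3.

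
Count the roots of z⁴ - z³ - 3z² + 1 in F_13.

Write f(z) = z⁴ - z³ - 3z² + 1.
Evaluate at each of the 13 elements of F_13:
f(0) = 1; f(1) = 11; f(2) = 10; f(3) = 2; f(4) = 2; f(5) = 10; f(6) = 11; f(7) = 1; f(8) = 0 → root; f(9) = 0 → root; f(10) = 4; f(11) = 0 → root; f(12) = 0 → root.
Roots: {8, 9, 11, 12}.

4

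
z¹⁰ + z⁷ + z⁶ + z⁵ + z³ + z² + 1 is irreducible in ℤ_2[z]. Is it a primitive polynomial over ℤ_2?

Write f(z) = z¹⁰ + z⁷ + z⁶ + z⁵ + z³ + z² + 1.
|GF(2^10)^×| = 2^10 − 1 = 1023. Prime factorization: 1023 = 3·11·31.
f is primitive ⇔ z has order 1023 in GF(2)[z]/(f), i.e. z^(1023/q) ≠ 1 for each prime q | 1023.
z^(341) mod f = 1
z^(93) mod f = z⁹ + z⁷ + z⁶ + z⁵ + z³ + z.
z^(33) mod f = z⁶ + z⁵ + z⁴ + z.
Since z^(341) = 1, the order of z divides 341 < 1023; not primitive.

No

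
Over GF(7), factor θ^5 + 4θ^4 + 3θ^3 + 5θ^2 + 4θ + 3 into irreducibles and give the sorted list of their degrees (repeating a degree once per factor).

2, 3

Write f(θ) = θ^5 + 4θ^4 + 3θ^3 + 5θ^2 + 4θ + 3.
Complete factorization: f(θ) = (θ^2 + 5θ + 5)·(θ^3 + 6θ^2 + 3θ + 2).
Factor degrees with multiplicity: 2 + 3 = 5.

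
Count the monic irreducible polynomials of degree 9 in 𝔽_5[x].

217000

The number of monic irreducibles of degree 9 over GF(5) is (1/9)·Σ_{d∣9} μ(9/d) 5^d.
Divisors of 9: 1, 3, 9; μ(9/d) for each: 0, -1, 1.
Σ = − 5^3 + 5^9 = 1953000.
N = 1953000/9 = 217000.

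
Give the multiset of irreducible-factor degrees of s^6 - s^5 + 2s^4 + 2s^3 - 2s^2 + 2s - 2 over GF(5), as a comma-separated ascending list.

Write g(s) = s^6 - s^5 + 2s^4 + 2s^3 - 2s^2 + 2s - 2.
Roots in GF(5): g(0) = 3; g(1) = 2; g(2) = 4; g(3) = 3; g(4) = 1.
Complete factorization: g(s) = (s^6 - s^5 + 2s^4 + 2s^3 - 2s^2 + 2s - 2).
Factor degrees with multiplicity: 6 = 6.

6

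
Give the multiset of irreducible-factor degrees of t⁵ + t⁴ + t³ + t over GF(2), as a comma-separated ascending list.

Write g(t) = t⁵ + t⁴ + t³ + t.
Roots in GF(2): g(0) = 0 → root; g(1) = 0 → root.
Linear factors from roots: (t), (t + 1).
Complete factorization: g(t) = (t)·(t + 1)·(t³ + t + 1).
Factor degrees with multiplicity: 1 + 1 + 3 = 5.

1, 1, 3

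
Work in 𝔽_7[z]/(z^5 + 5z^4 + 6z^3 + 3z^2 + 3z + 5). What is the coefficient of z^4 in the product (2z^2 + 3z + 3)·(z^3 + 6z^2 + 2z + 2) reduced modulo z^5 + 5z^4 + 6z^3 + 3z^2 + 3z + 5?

Multiply in 𝔽_7[z]: (2z^2 + 3z + 3)·(z^3 + 6z^2 + 2z + 2) = 2z^5 + z^4 + 4z^3 + 5z + 6.
Reduce using z^5 ≡ 2z^4 + z^3 + 4z^2 + 4z + 2 (mod z^5 + 5z^4 + 6z^3 + 3z^2 + 3z + 5).
Reduced: 5z^4 + 6z^3 + z^2 + 6z + 3.

5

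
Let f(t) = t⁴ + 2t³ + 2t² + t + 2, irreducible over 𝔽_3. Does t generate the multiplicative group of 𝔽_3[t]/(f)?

|GF(3^4)^×| = 3^4 − 1 = 80. Prime factorization: 80 = 2^4·5.
f is primitive ⇔ t has order 80 in GF(3)[t]/(f), i.e. t^(80/q) ≠ 1 for each prime q | 80.
t^(40) mod f = 2.
t^(16) mod f = t² + 2t.
None equal 1, so t has full order 80; f is primitive.

Yes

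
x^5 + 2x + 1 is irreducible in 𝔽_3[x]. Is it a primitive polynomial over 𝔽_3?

Yes

Write f(x) = x^5 + 2x + 1.
|GF(3^5)^×| = 3^5 − 1 = 242. Prime factorization: 242 = 2·11^2.
f is primitive ⇔ x has order 242 in GF(3)[x]/(f), i.e. x^(242/q) ≠ 1 for each prime q | 242.
x^(121) mod f = 2.
x^(22) mod f = 2x^3 + 2x^2 + x + 1.
None equal 1, so x has full order 242; f is primitive.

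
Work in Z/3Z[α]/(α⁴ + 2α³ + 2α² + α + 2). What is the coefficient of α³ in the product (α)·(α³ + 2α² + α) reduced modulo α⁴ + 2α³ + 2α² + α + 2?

Multiply in Z/3Z[α]: (α)·(α³ + 2α² + α) = α⁴ + 2α³ + α².
Reduce using α⁴ ≡ α³ + α² + 2α + 1 (mod α⁴ + 2α³ + 2α² + α + 2).
Reduced: 2α² + 2α + 1.

0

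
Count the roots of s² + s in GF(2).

Write f(s) = s² + s.
Evaluate at each of the 2 elements of GF(2):
f(0) = 0 → root; f(1) = 0 → root.
Roots: {0, 1}.

2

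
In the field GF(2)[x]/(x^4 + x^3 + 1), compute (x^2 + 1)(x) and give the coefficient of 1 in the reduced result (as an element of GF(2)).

Multiply in GF(2)[x]: (x^2 + 1)·(x) = x^3 + x.
Reduced: x^3 + x.

0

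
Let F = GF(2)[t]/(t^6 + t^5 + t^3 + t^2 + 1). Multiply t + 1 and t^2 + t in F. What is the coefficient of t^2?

Multiply in GF(2)[t]: (t + 1)·(t^2 + t) = t^3 + t.
Reduced: t^3 + t.

0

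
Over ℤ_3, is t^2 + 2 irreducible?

No

Write h(t) = t^2 + 2.
Check for roots in ℤ_3: h(0) = 2; h(1) = 0 → root; h(2) = 0 → root.
h(1) = 0, so (t − 1) divides h(t); h is reducible.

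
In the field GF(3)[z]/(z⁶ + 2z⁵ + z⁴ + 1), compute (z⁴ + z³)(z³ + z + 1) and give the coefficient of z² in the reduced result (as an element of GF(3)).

0

Multiply in GF(3)[z]: (z⁴ + z³)·(z³ + z + 1) = z⁷ + z⁶ + z⁵ + 2z⁴ + z³.
Reduce using z⁶ ≡ z⁵ + 2z⁴ + 2 (mod z⁶ + 2z⁵ + z⁴ + 1).
Reduced: 2z⁵ + z³ + 2z + 1.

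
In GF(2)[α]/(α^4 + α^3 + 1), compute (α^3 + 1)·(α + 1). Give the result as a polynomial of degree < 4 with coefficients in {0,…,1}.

α

Multiply in GF(2)[α]: (α^3 + 1)·(α + 1) = α^4 + α^3 + α + 1.
Reduce using α^4 ≡ α^3 + 1 (mod α^4 + α^3 + 1).
Reduced: α.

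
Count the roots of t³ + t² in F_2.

2

Write g(t) = t³ + t².
Evaluate at each of the 2 elements of F_2:
g(0) = 0 → root; g(1) = 0 → root.
Roots: {0, 1}.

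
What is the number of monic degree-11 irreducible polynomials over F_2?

186

The number of monic irreducibles of degree 11 over GF(2) is (1/11)·Σ_{d∣11} μ(11/d) 2^d.
Divisors of 11: 1, 11; μ(11/d) for each: -1, 1.
Σ = − 2^1 + 2^11 = 2046.
N = 2046/11 = 186.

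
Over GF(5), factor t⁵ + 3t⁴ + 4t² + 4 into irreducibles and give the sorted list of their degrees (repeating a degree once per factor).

Write h(t) = t⁵ + 3t⁴ + 4t² + 4.
Roots in GF(5): h(0) = 4; h(1) = 2; h(2) = 0 → root; h(3) = 1; h(4) = 0 → root.
Linear factors from roots: (t + 3), (t + 1).
Complete factorization: h(t) = (t + 3)·(t + 1)^2·(t² + 3t + 3).
Factor degrees with multiplicity: 1 + 1 + 1 + 2 = 5.

1, 1, 1, 2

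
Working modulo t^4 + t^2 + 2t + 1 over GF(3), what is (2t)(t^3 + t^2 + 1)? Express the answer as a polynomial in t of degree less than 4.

Multiply in GF(3)[t]: (2t)·(t^3 + t^2 + 1) = 2t^4 + 2t^3 + 2t.
Reduce using t^4 ≡ 2t^2 + t + 2 (mod t^4 + t^2 + 2t + 1).
Reduced: 2t^3 + t^2 + t + 1.

2t^3 + t^2 + t + 1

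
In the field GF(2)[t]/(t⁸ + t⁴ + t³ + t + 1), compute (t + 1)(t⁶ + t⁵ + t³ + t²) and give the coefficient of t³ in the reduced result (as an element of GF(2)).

Multiply in GF(2)[t]: (t + 1)·(t⁶ + t⁵ + t³ + t²) = t⁷ + t⁵ + t⁴ + t².
Reduced: t⁷ + t⁵ + t⁴ + t².

0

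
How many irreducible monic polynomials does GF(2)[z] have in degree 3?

2

x^(2^3) − x is the product of all monic irreducibles of degree dividing 3; Möbius inversion gives N = (1/3) Σ μ(3/d)·2^d.
Divisors of 3: 1, 3; μ(3/d) for each: -1, 1.
Σ = − 2^1 + 2^3 = 6.
N = 6/3 = 2.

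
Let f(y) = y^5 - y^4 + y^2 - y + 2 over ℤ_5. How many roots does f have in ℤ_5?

2

Evaluate at each of the 5 elements of ℤ_5:
f(0) = 2; f(1) = 2; f(2) = 0 → root; f(3) = 0 → root; f(4) = 2.
Roots: {2, 3}.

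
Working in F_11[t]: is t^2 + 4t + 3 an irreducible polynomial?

No

Write g(t) = t^2 + 4t + 3.
Check each element of F_11 for a root: g(0)=3, g(1)=8, g(2)=4, g(3)=2, g(4)=2, g(5)=4, g(6)=8, g(7)=3, g(8)=0, g(9)=10, g(10)=0.
g(8) = 0, so (t − 8) divides g(t); g is reducible.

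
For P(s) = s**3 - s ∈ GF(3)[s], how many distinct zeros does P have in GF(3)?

Evaluate at each of the 3 elements of GF(3):
P(0) = 0 → root; P(1) = 0 → root; P(2) = 0 → root.
Roots: {0, 1, 2}.

3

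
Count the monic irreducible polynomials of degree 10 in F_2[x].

99

Gauss's count: N_{2}(10) = (1/10) Σ_{d|10} μ(10/d)·2^d.
Divisors of 10: 1, 2, 5, 10; μ(10/d) for each: 1, -1, -1, 1.
Σ = 2^1 − 2^2 − 2^5 + 2^10 = 990.
N = 990/10 = 99.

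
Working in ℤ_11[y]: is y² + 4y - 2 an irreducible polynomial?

Yes

Write g(y) = y² + 4y - 2.
Check each element of ℤ_11 for a root: g(0)=9, g(1)=3, g(2)=10, g(3)=8, g(4)=8, g(5)=10, g(6)=3, g(7)=9, g(8)=6, g(9)=5, g(10)=6.
No roots. A degree-2 polynomial over a field with no linear factor is irreducible.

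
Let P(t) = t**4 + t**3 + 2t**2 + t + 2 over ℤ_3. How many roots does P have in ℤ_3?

Evaluate at each of the 3 elements of ℤ_3:
P(0) = 2; P(1) = 1; P(2) = 0 → root.
Roots: {2}.

1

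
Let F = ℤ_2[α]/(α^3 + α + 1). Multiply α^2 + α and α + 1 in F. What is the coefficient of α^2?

Multiply in ℤ_2[α]: (α^2 + α)·(α + 1) = α^3 + α.
Reduce using α^3 ≡ α + 1 (mod α^3 + α + 1).
Reduced: 1.

0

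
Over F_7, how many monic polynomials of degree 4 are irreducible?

The number of monic irreducibles of degree 4 over GF(7) is (1/4)·Σ_{d∣4} μ(4/d) 7^d.
Divisors of 4: 1, 2, 4; μ(4/d) for each: 0, -1, 1.
Σ = − 7^2 + 7^4 = 2352.
N = 2352/4 = 588.

588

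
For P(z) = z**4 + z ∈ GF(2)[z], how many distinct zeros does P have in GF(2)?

Evaluate at each of the 2 elements of GF(2):
P(0) = 0 → root; P(1) = 0 → root.
Roots: {0, 1}.

2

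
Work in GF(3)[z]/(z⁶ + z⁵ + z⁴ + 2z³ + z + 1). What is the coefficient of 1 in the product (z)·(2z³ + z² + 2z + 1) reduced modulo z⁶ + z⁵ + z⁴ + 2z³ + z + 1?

0

Multiply in GF(3)[z]: (z)·(2z³ + z² + 2z + 1) = 2z⁴ + z³ + 2z² + z.
Reduced: 2z⁴ + z³ + 2z² + z.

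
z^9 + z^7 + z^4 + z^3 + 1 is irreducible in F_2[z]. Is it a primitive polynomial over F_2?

No

Write f(z) = z^9 + z^7 + z^4 + z^3 + 1.
|GF(2^9)^×| = 2^9 − 1 = 511. Prime factorization: 511 = 7·73.
f is primitive ⇔ z has order 511 in GF(2)[z]/(f), i.e. z^(511/q) ≠ 1 for each prime q | 511.
z^(73) mod f = 1
z^(7) mod f = z^7.
Since z^(73) = 1, the order of z divides 73 < 511; not primitive.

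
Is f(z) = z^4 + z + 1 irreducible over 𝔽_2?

Check for roots in 𝔽_2: f(0) = 1; f(1) = 1.
No roots, so no linear factors.
Monic irreducibles of degree 2 over GF(2): z^2 + z + 1.
None of them divide f (all give nonzero remainder).
No irreducible factor of degree ≤ 2 exists, so f is irreducible over GF(2).

Yes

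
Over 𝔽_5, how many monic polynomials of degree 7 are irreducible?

11160

x^(5^7) − x is the product of all monic irreducibles of degree dividing 7; Möbius inversion gives N = (1/7) Σ μ(7/d)·5^d.
Divisors of 7: 1, 7; μ(7/d) for each: -1, 1.
Σ = − 5^1 + 5^7 = 78120.
N = 78120/7 = 11160.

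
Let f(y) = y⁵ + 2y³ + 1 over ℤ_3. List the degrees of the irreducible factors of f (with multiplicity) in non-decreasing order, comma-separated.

Roots in ℤ_3: f(0) = 1; f(1) = 1; f(2) = 1.
Complete factorization: f(y) = (y² + 2y + 2)·(y³ + y² + y + 2).
Factor degrees with multiplicity: 2 + 3 = 5.

2, 3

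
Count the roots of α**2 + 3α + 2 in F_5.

Write f(α) = α**2 + 3α + 2.
Evaluate at each of the 5 elements of F_5:
f(0) = 2; f(1) = 1; f(2) = 2; f(3) = 0 → root; f(4) = 0 → root.
Roots: {3, 4}.

2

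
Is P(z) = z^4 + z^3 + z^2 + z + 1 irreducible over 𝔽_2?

Yes

Check for roots in 𝔽_2: P(0) = 1; P(1) = 1.
No roots, so no linear factors.
Monic irreducibles of degree 2 over GF(2): z^2 + z + 1.
None of them divide P (all give nonzero remainder).
No irreducible factor of degree ≤ 2 exists, so P is irreducible over GF(2).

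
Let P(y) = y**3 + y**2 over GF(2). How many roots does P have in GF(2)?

Evaluate at each of the 2 elements of GF(2):
P(0) = 0 → root; P(1) = 0 → root.
Roots: {0, 1}.

2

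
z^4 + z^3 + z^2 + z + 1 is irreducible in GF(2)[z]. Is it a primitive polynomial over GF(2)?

Write f(z) = z^4 + z^3 + z^2 + z + 1.
|GF(2^4)^×| = 2^4 − 1 = 15. Prime factorization: 15 = 3·5.
f is primitive ⇔ z has order 15 in GF(2)[z]/(f), i.e. z^(15/q) ≠ 1 for each prime q | 15.
z^(5) mod f = 1
z^(3) mod f = z^3.
Since z^(5) = 1, the order of z divides 5 < 15; not primitive.

No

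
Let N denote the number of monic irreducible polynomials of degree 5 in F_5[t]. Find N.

x^(5^5) − x is the product of all monic irreducibles of degree dividing 5; Möbius inversion gives N = (1/5) Σ μ(5/d)·5^d.
Divisors of 5: 1, 5; μ(5/d) for each: -1, 1.
Σ = − 5^1 + 5^5 = 3120.
N = 3120/5 = 624.

624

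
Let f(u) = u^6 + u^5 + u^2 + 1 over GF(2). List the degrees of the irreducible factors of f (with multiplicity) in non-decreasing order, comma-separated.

1, 2, 3

Roots in GF(2): f(0) = 1; f(1) = 0 → root.
Linear factors from roots: (u + 1).
Complete factorization: f(u) = (u + 1)·(u^2 + u + 1)·(u^3 + u^2 + 1).
Factor degrees with multiplicity: 1 + 2 + 3 = 6.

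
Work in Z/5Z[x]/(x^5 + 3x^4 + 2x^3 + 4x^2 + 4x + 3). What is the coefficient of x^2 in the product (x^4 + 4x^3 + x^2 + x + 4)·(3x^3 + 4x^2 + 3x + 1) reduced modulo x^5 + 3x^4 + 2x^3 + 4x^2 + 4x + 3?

3

Multiply in Z/5Z[x]: (x^4 + 4x^3 + x^2 + x + 4)·(3x^3 + 4x^2 + 3x + 1) = 3x^7 + x^6 + 2x^5 + 3x^3 + 3x + 4.
Reduce using x^5 ≡ 2x^4 + 3x^3 + x^2 + x + 2 (mod x^5 + 3x^4 + 2x^3 + 4x^2 + 4x + 3).
Reduced: 4x^4 + 3x^3 + 3x^2 + 2x + 4.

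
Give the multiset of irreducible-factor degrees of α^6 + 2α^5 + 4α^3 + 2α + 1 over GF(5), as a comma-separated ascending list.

1, 1, 1, 1, 2

Write f(α) = α^6 + 2α^5 + 4α^3 + 2α + 1.
Roots in GF(5): f(0) = 1; f(1) = 0 → root; f(2) = 0 → root; f(3) = 0 → root; f(4) = 4.
Linear factors from roots: (α + 4), (α + 3), (α + 2).
Complete factorization: f(α) = (α + 2)·(α + 3)·(α + 4)^2·(α^2 + 4α + 1).
Factor degrees with multiplicity: 1 + 1 + 1 + 1 + 2 = 6.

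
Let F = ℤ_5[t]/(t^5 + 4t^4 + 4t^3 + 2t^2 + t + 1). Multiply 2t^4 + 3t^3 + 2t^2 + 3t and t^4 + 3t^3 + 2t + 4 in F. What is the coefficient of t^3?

Multiply in ℤ_5[t]: (2t^4 + 3t^3 + 2t^2 + 3t)·(t^4 + 3t^3 + 2t + 4) = 2t^8 + 4t^7 + t^6 + 3t^5 + 3t^4 + t^3 + 4t^2 + 2t.
Reduce using t^5 ≡ t^4 + t^3 + 3t^2 + 4t + 4 (mod t^5 + 4t^4 + 4t^3 + 2t^2 + t + 1).
Reduced: 2t^4 + 4t^3 + t^2 + 4t + 1.

4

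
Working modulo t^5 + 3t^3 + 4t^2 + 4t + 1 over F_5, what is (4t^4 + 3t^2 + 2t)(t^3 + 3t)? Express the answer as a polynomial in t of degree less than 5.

t^4 + 4t^3 + 3t + 2

Multiply in F_5[t]: (4t^4 + 3t^2 + 2t)·(t^3 + 3t) = 4t^7 + 2t^4 + 4t^3 + t^2.
Reduce using t^5 ≡ 2t^3 + t^2 + t + 4 (mod t^5 + 3t^3 + 4t^2 + 4t + 1).
Reduced: t^4 + 4t^3 + 3t + 2.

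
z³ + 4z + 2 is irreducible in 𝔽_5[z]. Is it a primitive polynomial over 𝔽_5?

Write f(z) = z³ + 4z + 2.
|GF(5^3)^×| = 5^3 − 1 = 124. Prime factorization: 124 = 2^2·31.
f is primitive ⇔ z has order 124 in GF(5)[z]/(f), i.e. z^(124/q) ≠ 1 for each prime q | 124.
z^(62) mod f = 4.
z^(4) mod f = z² + 3z.
None equal 1, so z has full order 124; f is primitive.

Yes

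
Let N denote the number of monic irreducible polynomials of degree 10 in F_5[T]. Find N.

976248

x^(5^10) − x is the product of all monic irreducibles of degree dividing 10; Möbius inversion gives N = (1/10) Σ μ(10/d)·5^d.
Divisors of 10: 1, 2, 5, 10; μ(10/d) for each: 1, -1, -1, 1.
Σ = 5^1 − 5^2 − 5^5 + 5^10 = 9762480.
N = 9762480/10 = 976248.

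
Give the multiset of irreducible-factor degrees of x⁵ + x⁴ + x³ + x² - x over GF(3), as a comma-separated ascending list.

Write h(x) = x⁵ + x⁴ + x³ + x² - x.
Roots in GF(3): h(0) = 0 → root; h(1) = 0 → root; h(2) = 1.
Linear factors from roots: (x), (x - 1).
Complete factorization: h(x) = (x)·(x - 1)·(x³ - x² + 1).
Factor degrees with multiplicity: 1 + 1 + 3 = 5.

1, 1, 3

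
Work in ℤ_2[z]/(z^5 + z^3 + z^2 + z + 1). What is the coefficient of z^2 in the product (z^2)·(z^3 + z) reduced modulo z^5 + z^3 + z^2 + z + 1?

1

Multiply in ℤ_2[z]: (z^2)·(z^3 + z) = z^5 + z^3.
Reduce using z^5 ≡ z^3 + z^2 + z + 1 (mod z^5 + z^3 + z^2 + z + 1).
Reduced: z^2 + z + 1.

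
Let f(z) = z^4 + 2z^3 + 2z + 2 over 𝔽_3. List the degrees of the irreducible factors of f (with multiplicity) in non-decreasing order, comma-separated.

2, 2

Roots in 𝔽_3: f(0) = 2; f(1) = 1; f(2) = 2.
Complete factorization: f(z) = (z^2 + 1)·(z^2 + 2z + 2).
Factor degrees with multiplicity: 2 + 2 = 4.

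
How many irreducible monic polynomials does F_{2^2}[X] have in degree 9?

29120

Gauss's count: N_{4}(9) = (1/9) Σ_{d|9} μ(9/d)·4^d.
Divisors of 9: 1, 3, 9; μ(9/d) for each: 0, -1, 1.
Σ = − 4^3 + 4^9 = 262080.
N = 262080/9 = 29120.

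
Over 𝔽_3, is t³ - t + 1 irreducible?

Write h(t) = t³ - t + 1.
Check for roots in 𝔽_3: h(0) = 1; h(1) = 1; h(2) = 1.
No roots. A degree-3 polynomial over a field with no linear factor is irreducible.

Yes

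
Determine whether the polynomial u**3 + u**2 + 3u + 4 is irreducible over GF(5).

Write P(u) = u**3 + u**2 + 3u + 4.
Check for roots in GF(5): P(0) = 4; P(1) = 4; P(2) = 2; P(3) = 4; P(4) = 1.
No roots. A degree-3 polynomial over a field with no linear factor is irreducible.

Yes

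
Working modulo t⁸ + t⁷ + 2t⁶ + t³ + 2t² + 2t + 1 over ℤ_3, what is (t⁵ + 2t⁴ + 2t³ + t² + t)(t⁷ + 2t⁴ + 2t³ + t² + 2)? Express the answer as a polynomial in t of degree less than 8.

Multiply in ℤ_3[t]: (t⁵ + 2t⁴ + 2t³ + t² + t)·(t⁷ + 2t⁴ + 2t³ + t² + 2) = t¹² + 2t¹¹ + 2t¹⁰ + t⁸ + 2t⁶ + 2t⁵ + t⁴ + 2t³ + 2t² + 2t.
Reduce using t⁸ ≡ 2t⁷ + t⁶ + 2t³ + t² + t + 2 (mod t⁸ + t⁷ + 2t⁶ + t³ + 2t² + 2t + 1).
Reduced: 2t⁵ + t⁴ + t³ + t + 2.

2t^5 + t^4 + t^3 + t + 2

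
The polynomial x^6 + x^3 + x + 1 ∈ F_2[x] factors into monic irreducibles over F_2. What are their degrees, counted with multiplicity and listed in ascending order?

1, 1, 1, 3

Write f(x) = x^6 + x^3 + x + 1.
Roots in F_2: f(0) = 1; f(1) = 0 → root.
Linear factors from roots: (x + 1).
Complete factorization: f(x) = (x + 1)^3·(x^3 + x^2 + 1).
Factor degrees with multiplicity: 1 + 1 + 1 + 3 = 6.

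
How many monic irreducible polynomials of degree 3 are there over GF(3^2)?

240

x^(9^3) − x is the product of all monic irreducibles of degree dividing 3; Möbius inversion gives N = (1/3) Σ μ(3/d)·9^d.
Divisors of 3: 1, 3; μ(3/d) for each: -1, 1.
Σ = − 9^1 + 9^3 = 720.
N = 720/3 = 240.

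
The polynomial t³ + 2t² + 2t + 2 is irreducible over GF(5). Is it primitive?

Write f(t) = t³ + 2t² + 2t + 2.
|GF(5^3)^×| = 5^3 − 1 = 124. Prime factorization: 124 = 2^2·31.
f is primitive ⇔ t has order 124 in GF(5)[t]/(f), i.e. t^(124/q) ≠ 1 for each prime q | 124.
t^(62) mod f = 4.
t^(4) mod f = 2t² + 2t + 4.
None equal 1, so t has full order 124; f is primitive.

Yes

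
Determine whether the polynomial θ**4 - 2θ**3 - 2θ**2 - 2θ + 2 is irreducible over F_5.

No

Write m(θ) = θ**4 - 2θ**3 - 2θ**2 - 2θ + 2.
Check for roots in F_5: m(0) = 2; m(1) = 2; m(2) = 0 → root; m(3) = 0 → root; m(4) = 0 → root.
m(2) = 0, so (θ − 2) divides m(θ); m is reducible.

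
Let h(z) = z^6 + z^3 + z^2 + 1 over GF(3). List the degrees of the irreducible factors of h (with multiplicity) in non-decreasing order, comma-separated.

Roots in GF(3): h(0) = 1; h(1) = 1; h(2) = 2.
Complete factorization: h(z) = (z^6 + z^3 + z^2 + 1).
Factor degrees with multiplicity: 6 = 6.

6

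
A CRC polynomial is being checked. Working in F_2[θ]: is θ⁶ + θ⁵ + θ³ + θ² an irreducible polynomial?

Write P(θ) = θ⁶ + θ⁵ + θ³ + θ².
Check for roots in F_2: P(0) = 0 → root; P(1) = 0 → root.
P(0) = 0, so (θ) divides P(θ); P is reducible.

No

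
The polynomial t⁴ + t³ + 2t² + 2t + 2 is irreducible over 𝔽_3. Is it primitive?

Write f(t) = t⁴ + t³ + 2t² + 2t + 2.
|GF(3^4)^×| = 3^4 − 1 = 80. Prime factorization: 80 = 2^4·5.
f is primitive ⇔ t has order 80 in GF(3)[t]/(f), i.e. t^(80/q) ≠ 1 for each prime q | 80.
t^(40) mod f = 2.
t^(16) mod f = t² + t.
None equal 1, so t has full order 80; f is primitive.

Yes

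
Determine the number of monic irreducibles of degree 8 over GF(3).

Gauss's count: N_{3}(8) = (1/8) Σ_{d|8} μ(8/d)·3^d.
Divisors of 8: 1, 2, 4, 8; μ(8/d) for each: 0, 0, -1, 1.
Σ = − 3^4 + 3^8 = 6480.
N = 6480/8 = 810.

810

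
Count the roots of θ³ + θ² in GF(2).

Write h(θ) = θ³ + θ².
Evaluate at each of the 2 elements of GF(2):
h(0) = 0 → root; h(1) = 0 → root.
Roots: {0, 1}.

2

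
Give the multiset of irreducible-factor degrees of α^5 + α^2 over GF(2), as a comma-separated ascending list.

1, 1, 1, 2

Write h(α) = α^5 + α^2.
Roots in GF(2): h(0) = 0 → root; h(1) = 0 → root.
Linear factors from roots: (α), (α + 1).
Complete factorization: h(α) = (α + 1)·(α)^2·(α^2 + α + 1).
Factor degrees with multiplicity: 1 + 1 + 1 + 2 = 5.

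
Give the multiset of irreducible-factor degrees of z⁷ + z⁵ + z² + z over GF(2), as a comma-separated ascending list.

1, 1, 2, 3

Write h(z) = z⁷ + z⁵ + z² + z.
Roots in GF(2): h(0) = 0 → root; h(1) = 0 → root.
Linear factors from roots: (z), (z + 1).
Complete factorization: h(z) = (z)·(z + 1)·(z² + z + 1)·(z³ + z + 1).
Factor degrees with multiplicity: 1 + 1 + 2 + 3 = 7.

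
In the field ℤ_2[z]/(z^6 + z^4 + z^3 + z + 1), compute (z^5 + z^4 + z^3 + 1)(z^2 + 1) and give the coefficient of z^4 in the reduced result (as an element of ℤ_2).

Multiply in ℤ_2[z]: (z^5 + z^4 + z^3 + 1)·(z^2 + 1) = z^7 + z^6 + z^4 + z^3 + z^2 + 1.
Reduce using z^6 ≡ z^4 + z^3 + z + 1 (mod z^6 + z^4 + z^3 + z + 1).
Reduced: z^5 + z^4.

1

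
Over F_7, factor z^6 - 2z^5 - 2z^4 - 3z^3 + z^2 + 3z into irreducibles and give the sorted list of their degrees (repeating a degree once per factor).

1, 1, 4

Write h(z) = z^6 - 2z^5 - 2z^4 - 3z^3 + z^2 + 3z.
Linear factors from roots: (z), (z + 3).
Complete factorization: h(z) = (z)·(z + 3)·(z^4 + 2z^3 - z^2 + 1).
Factor degrees with multiplicity: 1 + 1 + 4 = 6.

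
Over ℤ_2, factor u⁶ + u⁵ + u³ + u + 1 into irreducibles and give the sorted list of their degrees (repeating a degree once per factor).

2, 2, 2

Write f(u) = u⁶ + u⁵ + u³ + u + 1.
Roots in ℤ_2: f(0) = 1; f(1) = 1.
Complete factorization: f(u) = (u² + u + 1)^3.
Factor degrees with multiplicity: 2 + 2 + 2 = 6.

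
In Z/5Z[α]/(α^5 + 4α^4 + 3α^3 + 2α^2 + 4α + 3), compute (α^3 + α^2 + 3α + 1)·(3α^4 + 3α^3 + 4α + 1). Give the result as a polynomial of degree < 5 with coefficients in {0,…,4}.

2α^3 + 4α^2 + 2α

Multiply in Z/5Z[α]: (α^3 + α^2 + 3α + 1)·(3α^4 + 3α^3 + 4α + 1) = 3α^7 + α^6 + 2α^5 + α^4 + 3α^3 + 3α^2 + 2α + 1.
Reduce using α^5 ≡ α^4 + 2α^3 + 3α^2 + α + 2 (mod α^5 + 4α^4 + 3α^3 + 2α^2 + 4α + 3).
Reduced: 2α^3 + 4α^2 + 2α.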